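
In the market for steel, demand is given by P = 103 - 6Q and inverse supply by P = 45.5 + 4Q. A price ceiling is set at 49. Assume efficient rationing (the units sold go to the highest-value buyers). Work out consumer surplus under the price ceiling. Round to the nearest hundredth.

Without the control, 103 - 6Q = 45.5 + 4Q so Q* = 5.75 and P* = 68.5.
At the ceiling price 49, quantity supplied is (49 - 45.5)/4 = 0.875; supply is the short side, so Q = 0.875 trades at P = 49.
The demand price at Q = 0.875 is 97.75. CS is the trapezoid between demand and 49 over [0, 0.875]: (1/2)[(103 - 49) + (97.75 - 49)](0.875) = 44.9531.

44.95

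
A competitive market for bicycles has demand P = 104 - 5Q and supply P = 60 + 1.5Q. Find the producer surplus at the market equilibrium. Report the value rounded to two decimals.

Set 104 - 5Q = 60 + 1.5Q, which gives 44 = 6.5Q, so Q* = 6.7692 and P* = 104 - 5(6.7692) = 70.1538.
PS is the area between P* and the supply curve from 0 to Q*: (1/2)(6.7692)(10.1538) = 34.3669.

34.37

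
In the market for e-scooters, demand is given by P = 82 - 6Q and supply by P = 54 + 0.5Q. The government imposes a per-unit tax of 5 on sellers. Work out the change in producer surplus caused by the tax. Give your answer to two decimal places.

Pre-tax equilibrium: 82 - 6Q = 54 + 0.5Q gives Q* = 4.3077, P* = 56.1538.
A tax on sellers shifts supply up by 5: 82 - 6Q = 54 + 0.5Q + 5, so Q_t = 3.5385. Buyers pay P_b = 60.7692; sellers receive P_s = P_b - 5 = 55.7692.
PS falls from (1/2)(4.3077)(2.1538) = 4.6391 to (1/2)(3.5385)(1.7692) = 3.1302, a change of -1.5089.

-1.51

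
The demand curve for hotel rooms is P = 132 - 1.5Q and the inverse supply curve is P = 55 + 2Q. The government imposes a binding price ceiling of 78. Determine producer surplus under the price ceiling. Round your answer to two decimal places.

132.25

Without the control, 132 - 1.5Q = 55 + 2Q so Q* = 22 and P* = 99.
At the ceiling price 78, quantity supplied is (78 - 55)/2 = 11.5; supply is the short side, so Q = 11.5 trades at P = 78.
PS is the triangle above supply below 78: (1/2)(11.5)(78 - 55) = 132.25.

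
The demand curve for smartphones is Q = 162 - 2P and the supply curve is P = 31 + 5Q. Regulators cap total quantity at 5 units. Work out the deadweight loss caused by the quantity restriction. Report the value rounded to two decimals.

46.02

Rewriting demand in inverse form: P = 81 - 0.5Q.
Unrestricted equilibrium: Q* = (81 - 31)/(0.5 + 5) = 9.0909.
At Q = 5 the demand price is 81 - 0.5(5) = 78.5 and the supply price is 31 + 5(5) = 56.
DWL = (1/2)(gap between curves at 5) x (Q* - 5) = (1/2)(22.5)(4.0909) = 46.0227.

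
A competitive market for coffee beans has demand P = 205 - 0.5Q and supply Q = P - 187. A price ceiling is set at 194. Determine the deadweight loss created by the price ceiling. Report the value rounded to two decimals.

18.75

Rewriting supply in inverse form: P = 187 + Q.
Free-market equilibrium: 205 - 0.5Q = 187 + Q gives Q* = 12, P* = 199.
At the ceiling price 194, quantity supplied is (194 - 187)/1 = 7; supply is the short side, so Q = 7 trades at P = 194.
At Q = 7 the demand price is 201.5 and the supply price is 194. Deadweight loss is the triangle between the curves from 7 to 12: (1/2)(201.5 - 194)(12 - 7) = 18.75.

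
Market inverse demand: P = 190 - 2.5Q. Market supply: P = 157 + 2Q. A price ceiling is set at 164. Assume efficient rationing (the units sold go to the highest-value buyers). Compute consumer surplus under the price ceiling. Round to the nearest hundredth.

75.69

Free-market equilibrium: 190 - 2.5Q = 157 + 2Q gives Q* = 7.3333, P* = 171.6667.
At P = 164, sellers supply (164 - 157)/2 = 3.5 while buyers want more, so the quantity traded is 3.5 at price 164.
The demand price at Q = 3.5 is 181.25. CS is the trapezoid between demand and 164 over [0, 3.5]: (1/2)[(190 - 164) + (181.25 - 164)](3.5) = 75.6875.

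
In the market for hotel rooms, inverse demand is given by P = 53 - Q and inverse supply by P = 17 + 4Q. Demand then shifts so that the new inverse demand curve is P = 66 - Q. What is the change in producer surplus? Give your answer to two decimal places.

Initial equilibrium: Q_0 = 7.2, P_0 = 45.8; CS_0 = (1/2)(7.2)(7.2) = 25.92, PS_0 = (1/2)(7.2)(28.8) = 103.68.
New equilibrium: 66 - Q = 17 + 4Q gives Q_1 = 9.8, P_1 = 56.2; CS_1 = 48.02, PS_1 = 192.08.
Change in producer surplus = 192.08 - 103.68 = 88.4.

88.40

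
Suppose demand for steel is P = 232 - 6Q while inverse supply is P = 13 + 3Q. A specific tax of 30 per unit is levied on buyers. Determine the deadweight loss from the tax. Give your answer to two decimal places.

50.00

Pre-tax equilibrium: 232 - 6Q = 13 + 3Q gives Q* = 24.3333, P* = 86.
With the tax, buyers' net willingness to pay falls by 30: (232 - 30) - 6Q = 13 + 3Q, so Q_t = 21. Buyers pay P_b = 106; sellers receive P_s = P_b - 30 = 76.
Deadweight loss is the triangle between the curves from Q_t to Q*: (1/2)(24.3333 - 21)(30) = 50.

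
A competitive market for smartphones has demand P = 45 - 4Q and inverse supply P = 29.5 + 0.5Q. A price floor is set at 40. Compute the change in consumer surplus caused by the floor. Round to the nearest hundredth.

Free-market equilibrium: 45 - 4Q = 29.5 + 0.5Q gives Q* = 3.4444, P* = 31.2222.
At P = 40, buyers demand (45 - 40)/4 = 1.25 while sellers would supply more, so the quantity traded is 1.25 at price 40.
CS goes from (1/2)(3.4444)(13.7778) = 23.7284 to 3.125 (computed as (45 - 40)(1.25) - (1/2)(4)(1.25)^2), a change of -20.6034.

-20.60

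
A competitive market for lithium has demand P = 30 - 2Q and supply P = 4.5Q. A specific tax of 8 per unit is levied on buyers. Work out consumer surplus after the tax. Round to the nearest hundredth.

Without the tax, 30 - 2Q = 4.5Q so Q* = 4.6154 and P* = 20.7692.
With the tax, buyers' net willingness to pay falls by 8: (30 - 8) - 2Q = 4.5Q, so Q_t = 3.3846. Buyers pay P_b = 23.2308; sellers receive P_s = P_b - 8 = 15.2308.
Consumer surplus is the triangle under demand above P_b: (1/2)(3.3846)(30 - 23.2308) = 11.4556.

11.46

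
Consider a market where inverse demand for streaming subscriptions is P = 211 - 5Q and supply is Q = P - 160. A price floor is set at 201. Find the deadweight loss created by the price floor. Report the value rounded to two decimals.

Rewriting supply in inverse form: P = 160 + Q.
Free-market equilibrium: 211 - 5Q = 160 + Q gives Q* = 8.5, P* = 168.5.
At the floor price 201, quantity demanded is (211 - 201)/5 = 2; demand is the short side, so Q = 2 trades at P = 201.
The lost-trades triangle has base Q* - 2 = 6.5 and height equal to the gap between the curves at Q = 2, which is 201 - 162 = 39. DWL = (1/2)(6.5)(39) = 126.75.

126.75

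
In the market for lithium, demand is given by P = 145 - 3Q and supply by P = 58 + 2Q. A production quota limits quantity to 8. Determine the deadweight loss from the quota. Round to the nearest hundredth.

Without the quota, 145 - 3Q = 58 + 2Q gives Q* = 17.4.
At Q = 8 the demand price is 145 - 3(8) = 121 and the supply price is 58 + 2(8) = 74.
Deadweight loss is the triangle between the curves from 8 to 17.4: (1/2)(121 - 74)(17.4 - 8) = 220.9.

220.90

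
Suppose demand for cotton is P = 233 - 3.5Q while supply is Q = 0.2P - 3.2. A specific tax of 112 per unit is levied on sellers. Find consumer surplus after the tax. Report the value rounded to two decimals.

267.04

Rewriting supply in inverse form: P = 16 + 5Q.
Without the tax, 233 - 3.5Q = 16 + 5Q so Q* = 25.5294 and P* = 143.6471.
With the tax, sellers need 112 more per unit: 233 - 3.5Q = 16 + 5Q + 112, so Q_t = 12.3529. Buyers pay P_b = 189.7647; sellers receive P_s = P_b - 112 = 77.7647.
CS = (1/2)(Q_t)(233 - P_b) = (1/2)(12.3529)(43.2353) = 267.0415.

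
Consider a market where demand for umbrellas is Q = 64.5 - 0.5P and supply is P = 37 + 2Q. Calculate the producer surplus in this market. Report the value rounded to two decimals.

529.00

Rewriting demand in inverse form: P = 129 - 2Q.
Equilibrium: 129 - 2Q = 37 + 2Q, so Q* = 23 and P* = 83.
Producer surplus is the triangle above supply below P*: (1/2)(23)(83 - 37) = (1/2)(23)(46) = 529.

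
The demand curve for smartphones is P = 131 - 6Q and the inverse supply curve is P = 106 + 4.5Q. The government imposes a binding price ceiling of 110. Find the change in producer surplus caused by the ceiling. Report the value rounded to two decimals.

-10.98

Free-market equilibrium: 131 - 6Q = 106 + 4.5Q gives Q* = 2.381, P* = 116.7143.
At the ceiling price 110, quantity supplied is (110 - 106)/4.5 = 0.8889; supply is the short side, so Q = 0.8889 trades at P = 110.
PS goes from (1/2)(2.381)(10.7143) = 12.7551 to 1.7778 (computed as (110 - 106)(0.8889) - (1/2)(4.5)(0.8889)^2), a change of -10.9773.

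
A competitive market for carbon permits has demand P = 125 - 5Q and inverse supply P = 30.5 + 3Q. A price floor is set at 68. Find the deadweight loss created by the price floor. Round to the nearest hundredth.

Without the control, 125 - 5Q = 30.5 + 3Q so Q* = 11.8125 and P* = 65.9375.
At the floor price 68, quantity demanded is (125 - 68)/5 = 11.4; demand is the short side, so Q = 11.4 trades at P = 68.
At Q = 11.4 the demand price is 68 and the supply price is 64.7. Deadweight loss is the triangle between the curves from 11.4 to 11.8125: (1/2)(68 - 64.7)(11.8125 - 11.4) = 0.6806.

0.68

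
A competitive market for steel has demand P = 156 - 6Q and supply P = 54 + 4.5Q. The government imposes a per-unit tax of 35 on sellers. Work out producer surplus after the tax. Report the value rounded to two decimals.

91.61

Without the tax, 156 - 6Q = 54 + 4.5Q so Q* = 9.7143 and P* = 97.7143.
With the tax, sellers need 35 more per unit: 156 - 6Q = 54 + 4.5Q + 35, so Q_t = 6.381. Buyers pay P_b = 117.7143; sellers receive P_s = P_b - 35 = 82.7143.
Producer surplus is the triangle above supply below P_s: (1/2)(6.381)(82.7143 - 54) = 91.6122.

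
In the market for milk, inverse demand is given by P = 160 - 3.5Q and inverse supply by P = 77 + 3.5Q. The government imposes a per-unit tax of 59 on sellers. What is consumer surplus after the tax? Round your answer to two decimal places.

Without the tax, 160 - 3.5Q = 77 + 3.5Q so Q* = 11.8571 and P* = 118.5.
A tax on sellers shifts supply up by 59: 160 - 3.5Q = 77 + 3.5Q + 59, so Q_t = 3.4286. Buyers pay P_b = 148; sellers receive P_s = P_b - 59 = 89.
CS = (1/2)(Q_t)(160 - P_b) = (1/2)(3.4286)(12) = 20.5714.

20.57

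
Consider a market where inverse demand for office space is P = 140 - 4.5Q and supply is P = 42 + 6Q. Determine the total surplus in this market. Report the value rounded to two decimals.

457.33

Equilibrium: 140 - 4.5Q = 42 + 6Q, so Q* = 9.3333 and P* = 98.
Total surplus is the full triangle between the curves from 0 to Q*: (1/2)(9.3333)(140 - 42) = 457.3333.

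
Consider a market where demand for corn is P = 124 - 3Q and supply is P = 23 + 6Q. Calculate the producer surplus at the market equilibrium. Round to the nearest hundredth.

Equilibrium: 124 - 3Q = 23 + 6Q, so Q* = 11.2222 and P* = 90.3333.
PS is the area between P* and the supply curve from 0 to Q*: (1/2)(11.2222)(67.3333) = 377.8148.

377.81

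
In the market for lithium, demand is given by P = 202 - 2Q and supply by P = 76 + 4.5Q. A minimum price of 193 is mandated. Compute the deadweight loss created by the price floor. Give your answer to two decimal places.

720.04

Free-market equilibrium: 202 - 2Q = 76 + 4.5Q gives Q* = 19.3846, P* = 163.2308.
At P = 193, buyers demand (202 - 193)/2 = 4.5 while sellers would supply more, so the quantity traded is 4.5 at price 193.
At Q = 4.5 the demand price is 193 and the supply price is 96.25. Deadweight loss is the triangle between the curves from 4.5 to 19.3846: (1/2)(193 - 96.25)(19.3846 - 4.5) = 720.0433.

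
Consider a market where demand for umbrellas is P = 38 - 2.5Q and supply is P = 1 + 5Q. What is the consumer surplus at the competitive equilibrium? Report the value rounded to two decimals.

Equilibrium: 38 - 2.5Q = 1 + 5Q, so Q* = 4.9333 and P* = 25.6667.
The demand choke price is 38, so CS = (1/2)(Q*)(38 - P*) = (1/2)(4.9333)(12.3333) = 30.4222.

30.42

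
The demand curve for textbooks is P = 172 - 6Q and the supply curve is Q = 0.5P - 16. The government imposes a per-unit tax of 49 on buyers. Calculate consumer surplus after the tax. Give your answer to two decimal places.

388.17

Rewriting supply in inverse form: P = 32 + 2Q.
Without the tax, 172 - 6Q = 32 + 2Q so Q* = 17.5 and P* = 67.
With the tax, buyers' net willingness to pay falls by 49: (172 - 49) - 6Q = 32 + 2Q, so Q_t = 11.375. Buyers pay P_b = 103.75; sellers receive P_s = P_b - 49 = 54.75.
CS = (1/2)(Q_t)(172 - P_b) = (1/2)(11.375)(68.25) = 388.1719.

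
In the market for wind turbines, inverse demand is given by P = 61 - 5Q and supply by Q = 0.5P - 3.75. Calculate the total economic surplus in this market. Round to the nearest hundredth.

Rewriting supply in inverse form: P = 7.5 + 2Q.
Equilibrium: 61 - 5Q = 7.5 + 2Q, so Q* = 7.6429 and P* = 22.7857.
Total surplus is the full triangle between the curves from 0 to Q*: (1/2)(7.6429)(61 - 7.5) = 204.4464.

204.45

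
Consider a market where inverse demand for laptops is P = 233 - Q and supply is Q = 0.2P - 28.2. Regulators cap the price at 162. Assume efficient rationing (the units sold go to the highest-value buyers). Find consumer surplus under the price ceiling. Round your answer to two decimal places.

289.38

Rewriting supply in inverse form: P = 141 + 5Q.
Free-market equilibrium: 233 - Q = 141 + 5Q gives Q* = 15.3333, P* = 217.6667.
At the ceiling price 162, quantity supplied is (162 - 141)/5 = 4.2; supply is the short side, so Q = 4.2 trades at P = 162.
The demand price at Q = 4.2 is 228.8. CS is the trapezoid between demand and 162 over [0, 4.2]: (1/2)[(233 - 162) + (228.8 - 162)](4.2) = 289.38.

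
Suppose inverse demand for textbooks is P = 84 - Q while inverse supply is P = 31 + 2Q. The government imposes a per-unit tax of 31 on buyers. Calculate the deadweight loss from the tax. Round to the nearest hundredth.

Without the tax, 84 - Q = 31 + 2Q so Q* = 17.6667 and P* = 66.3333.
A tax on buyers shifts demand down by 31: (84 - 31) - Q = 31 + 2Q, so Q_t = 7.3333. Buyers pay P_b = 76.6667; sellers receive P_s = P_b - 31 = 45.6667.
The welfare triangle lost has base Q* - Q_t = 10.3333 and height t = 31, so DWL = (1/2)(10.3333)(31) = 160.1667.

160.17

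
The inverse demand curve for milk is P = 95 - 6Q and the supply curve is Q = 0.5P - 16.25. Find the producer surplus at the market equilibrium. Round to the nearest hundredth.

61.04

Rewriting supply in inverse form: P = 32.5 + 2Q.
Setting demand equal to supply, 62.5 = 8Q, so Q* = 7.8125 and P* = 48.125.
The supply curve's price intercept is 32.5, so PS = (1/2)(Q*)(P* - 32.5) = (1/2)(7.8125)(15.625) = 61.0352.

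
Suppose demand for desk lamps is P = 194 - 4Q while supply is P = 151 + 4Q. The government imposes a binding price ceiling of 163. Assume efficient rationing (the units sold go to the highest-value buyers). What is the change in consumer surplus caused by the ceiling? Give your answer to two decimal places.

Without the control, 194 - 4Q = 151 + 4Q so Q* = 5.375 and P* = 172.5.
At P = 163, sellers supply (163 - 151)/4 = 3 while buyers want more, so the quantity traded is 3 at price 163.
CS goes from (1/2)(5.375)(21.5) = 57.7812 to 75 (computed as (194 - 163)(3) - (1/2)(4)(3)^2), a change of 17.2188.

17.22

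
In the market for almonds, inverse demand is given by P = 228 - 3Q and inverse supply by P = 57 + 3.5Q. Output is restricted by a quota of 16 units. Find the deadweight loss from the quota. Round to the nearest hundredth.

Without the quota, 228 - 3Q = 57 + 3.5Q gives Q* = 26.3077.
At Q = 16 the demand price is 228 - 3(16) = 180 and the supply price is 57 + 3.5(16) = 113.
DWL = (1/2)(gap between curves at 16) x (Q* - 16) = (1/2)(67)(10.3077) = 345.3077.

345.31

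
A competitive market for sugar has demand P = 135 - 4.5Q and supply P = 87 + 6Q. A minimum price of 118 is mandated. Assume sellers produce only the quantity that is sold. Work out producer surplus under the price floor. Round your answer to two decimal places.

Free-market equilibrium: 135 - 4.5Q = 87 + 6Q gives Q* = 4.5714, P* = 114.4286.
At the floor price 118, quantity demanded is (135 - 118)/4.5 = 3.7778; demand is the short side, so Q = 3.7778 trades at P = 118.
The supply price at Q = 3.7778 is 109.6667. PS is the trapezoid between 118 and supply over [0, 3.7778]: (1/2)[(118 - 87) + (118 - 109.6667)](3.7778) = 74.2963.

74.30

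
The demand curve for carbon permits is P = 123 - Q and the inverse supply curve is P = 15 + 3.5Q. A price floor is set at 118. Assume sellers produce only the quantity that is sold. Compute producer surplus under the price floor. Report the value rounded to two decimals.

471.25

Free-market equilibrium: 123 - Q = 15 + 3.5Q gives Q* = 24, P* = 99.
At P = 118, buyers demand (123 - 118)/1 = 5 while sellers would supply more, so the quantity traded is 5 at price 118.
The supply price at Q = 5 is 32.5. PS is the trapezoid between 118 and supply over [0, 5]: (1/2)[(118 - 15) + (118 - 32.5)](5) = 471.25.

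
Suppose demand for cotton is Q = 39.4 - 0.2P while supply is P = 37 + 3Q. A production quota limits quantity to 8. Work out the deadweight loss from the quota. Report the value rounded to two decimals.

Rewriting demand in inverse form: P = 197 - 5Q.
Without the quota, 197 - 5Q = 37 + 3Q gives Q* = 20.
At Q = 8 the demand price is 197 - 5(8) = 157 and the supply price is 37 + 3(8) = 61.
DWL = (1/2)(gap between curves at 8) x (Q* - 8) = (1/2)(96)(12) = 576.

576.00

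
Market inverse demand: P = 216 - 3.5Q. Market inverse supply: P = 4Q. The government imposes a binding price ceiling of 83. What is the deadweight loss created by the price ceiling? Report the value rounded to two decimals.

Without the control, 216 - 3.5Q = 4Q so Q* = 28.8 and P* = 115.2.
At the ceiling price 83, quantity supplied is (83 - 0)/4 = 20.75; supply is the short side, so Q = 20.75 trades at P = 83.
At Q = 20.75 the demand price is 143.375 and the supply price is 83. Deadweight loss is the triangle between the curves from 20.75 to 28.8: (1/2)(143.375 - 83)(28.8 - 20.75) = 243.0094.

243.01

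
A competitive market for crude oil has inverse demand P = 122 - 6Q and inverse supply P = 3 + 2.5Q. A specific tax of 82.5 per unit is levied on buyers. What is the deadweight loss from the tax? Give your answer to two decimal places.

400.37

Without the tax, 122 - 6Q = 3 + 2.5Q so Q* = 14 and P* = 38.
With the tax, buyers' net willingness to pay falls by 82.5: (122 - 82.5) - 6Q = 3 + 2.5Q, so Q_t = 4.2941. Buyers pay P_b = 96.2353; sellers receive P_s = P_b - 82.5 = 13.7353.
The welfare triangle lost has base Q* - Q_t = 9.7059 and height t = 82.5, so DWL = (1/2)(9.7059)(82.5) = 400.3676.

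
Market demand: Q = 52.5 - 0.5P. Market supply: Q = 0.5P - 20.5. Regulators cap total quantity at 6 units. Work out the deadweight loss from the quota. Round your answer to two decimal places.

200.00

Rewriting demand in inverse form: P = 105 - 2Q.
Rewriting supply in inverse form: P = 41 + 2Q.
Unrestricted equilibrium: Q* = (105 - 41)/(2 + 2) = 16.
At Q = 6 the demand price is 105 - 2(6) = 93 and the supply price is 41 + 2(6) = 53.
Deadweight loss is the triangle between the curves from 6 to 16: (1/2)(93 - 53)(16 - 6) = 200.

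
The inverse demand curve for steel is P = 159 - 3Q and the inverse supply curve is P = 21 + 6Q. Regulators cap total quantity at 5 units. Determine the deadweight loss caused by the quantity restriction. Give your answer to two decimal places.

Unrestricted equilibrium: Q* = (159 - 21)/(3 + 6) = 15.3333.
At Q = 5 the demand price is 159 - 3(5) = 144 and the supply price is 21 + 6(5) = 51.
DWL = (1/2)(gap between curves at 5) x (Q* - 5) = (1/2)(93)(10.3333) = 480.5.

480.50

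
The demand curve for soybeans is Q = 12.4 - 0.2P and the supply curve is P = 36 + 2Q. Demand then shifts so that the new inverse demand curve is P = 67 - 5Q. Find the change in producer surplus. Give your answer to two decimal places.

Rewriting demand in inverse form: P = 62 - 5Q.
Initial equilibrium: Q_0 = 3.7143, P_0 = 43.4286; CS_0 = (1/2)(3.7143)(18.5714) = 34.4898, PS_0 = (1/2)(3.7143)(7.4286) = 13.7959.
New equilibrium: 67 - 5Q = 36 + 2Q gives Q_1 = 4.4286, P_1 = 44.8571; CS_1 = 49.0306, PS_1 = 19.6122.
Change in producer surplus = 19.6122 - 13.7959 = 5.8163.

5.82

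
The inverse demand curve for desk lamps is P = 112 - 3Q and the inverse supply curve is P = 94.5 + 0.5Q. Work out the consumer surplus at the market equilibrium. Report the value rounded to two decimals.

Setting demand equal to supply, 17.5 = 3.5Q, so Q* = 5 and P* = 97.
Consumer surplus is the triangle under demand above P*: (1/2)(5)(112 - 97) = (1/2)(5)(15) = 37.5.

37.50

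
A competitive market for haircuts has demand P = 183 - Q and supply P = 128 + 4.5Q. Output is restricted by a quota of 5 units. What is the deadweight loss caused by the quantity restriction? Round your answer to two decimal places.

68.75

Without the quota, 183 - Q = 128 + 4.5Q gives Q* = 10.
At Q = 5 the demand price is 183 - (5) = 178 and the supply price is 128 + 4.5(5) = 150.5.
DWL = (1/2)(gap between curves at 5) x (Q* - 5) = (1/2)(27.5)(5) = 68.75.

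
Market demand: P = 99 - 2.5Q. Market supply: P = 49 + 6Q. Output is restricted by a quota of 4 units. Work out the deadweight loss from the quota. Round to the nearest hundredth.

15.06

Unrestricted equilibrium: Q* = (99 - 49)/(2.5 + 6) = 5.8824.
At Q = 4 the demand price is 99 - 2.5(4) = 89 and the supply price is 49 + 6(4) = 73.
DWL = (1/2)(gap between curves at 4) x (Q* - 4) = (1/2)(16)(1.8824) = 15.0588.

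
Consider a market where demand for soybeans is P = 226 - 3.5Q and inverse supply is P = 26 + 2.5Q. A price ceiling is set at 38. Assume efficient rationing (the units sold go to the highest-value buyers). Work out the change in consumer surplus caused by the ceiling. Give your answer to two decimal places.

-1082.36

Without the control, 226 - 3.5Q = 26 + 2.5Q so Q* = 33.3333 and P* = 109.3333.
At the ceiling price 38, quantity supplied is (38 - 26)/2.5 = 4.8; supply is the short side, so Q = 4.8 trades at P = 38.
CS goes from (1/2)(33.3333)(116.6667) = 1944.4444 to 862.08 (computed as (226 - 38)(4.8) - (1/2)(3.5)(4.8)^2), a change of -1082.3644.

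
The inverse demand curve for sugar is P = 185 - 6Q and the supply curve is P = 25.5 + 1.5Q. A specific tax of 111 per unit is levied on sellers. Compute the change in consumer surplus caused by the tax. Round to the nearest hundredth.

Without the tax, 185 - 6Q = 25.5 + 1.5Q so Q* = 21.2667 and P* = 57.4.
A tax on sellers shifts supply up by 111: 185 - 6Q = 25.5 + 1.5Q + 111, so Q_t = 6.4667. Buyers pay P_b = 146.2; sellers receive P_s = P_b - 111 = 35.2.
CS falls from (1/2)(21.2667)(127.6) = 1356.8133 to (1/2)(6.4667)(38.8) = 125.4533, a change of -1231.36.

-1231.36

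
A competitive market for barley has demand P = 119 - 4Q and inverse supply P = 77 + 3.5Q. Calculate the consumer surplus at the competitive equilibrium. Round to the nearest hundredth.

Setting demand equal to supply, 42 = 7.5Q, so Q* = 5.6 and P* = 96.6.
Consumer surplus is the triangle under demand above P*: (1/2)(5.6)(119 - 96.6) = (1/2)(5.6)(22.4) = 62.72.

62.72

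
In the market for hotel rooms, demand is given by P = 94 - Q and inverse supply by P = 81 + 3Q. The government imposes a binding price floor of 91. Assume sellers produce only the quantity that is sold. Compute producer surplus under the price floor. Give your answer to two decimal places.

16.50

Free-market equilibrium: 94 - Q = 81 + 3Q gives Q* = 3.25, P* = 90.75.
At the floor price 91, quantity demanded is (94 - 91)/1 = 3; demand is the short side, so Q = 3 trades at P = 91.
The supply price at Q = 3 is 90. PS is the trapezoid between 91 and supply over [0, 3]: (1/2)[(91 - 81) + (91 - 90)](3) = 16.5.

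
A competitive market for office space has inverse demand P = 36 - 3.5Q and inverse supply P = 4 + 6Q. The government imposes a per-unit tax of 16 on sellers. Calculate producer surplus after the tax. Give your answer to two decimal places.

8.51

Pre-tax equilibrium: 36 - 3.5Q = 4 + 6Q gives Q* = 3.3684, P* = 24.2105.
A tax on sellers shifts supply up by 16: 36 - 3.5Q = 4 + 6Q + 16, so Q_t = 1.6842. Buyers pay P_b = 30.1053; sellers receive P_s = P_b - 16 = 14.1053.
PS = (1/2)(Q_t)(P_s - 4) = (1/2)(1.6842)(10.1053) = 8.5097.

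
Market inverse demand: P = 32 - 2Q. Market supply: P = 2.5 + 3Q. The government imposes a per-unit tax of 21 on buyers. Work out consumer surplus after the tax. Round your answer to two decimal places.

2.89

Pre-tax equilibrium: 32 - 2Q = 2.5 + 3Q gives Q* = 5.9, P* = 20.2.
With the tax, buyers' net willingness to pay falls by 21: (32 - 21) - 2Q = 2.5 + 3Q, so Q_t = 1.7. Buyers pay P_b = 28.6; sellers receive P_s = P_b - 21 = 7.6.
CS = (1/2)(Q_t)(32 - P_b) = (1/2)(1.7)(3.4) = 2.89.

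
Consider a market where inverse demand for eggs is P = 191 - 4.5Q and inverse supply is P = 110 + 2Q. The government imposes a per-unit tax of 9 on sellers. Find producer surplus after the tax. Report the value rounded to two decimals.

122.70

Without the tax, 191 - 4.5Q = 110 + 2Q so Q* = 12.4615 and P* = 134.9231.
A tax on sellers shifts supply up by 9: 191 - 4.5Q = 110 + 2Q + 9, so Q_t = 11.0769. Buyers pay P_b = 141.1538; sellers receive P_s = P_b - 9 = 132.1538.
PS = (1/2)(Q_t)(P_s - 110) = (1/2)(11.0769)(22.1538) = 122.6982.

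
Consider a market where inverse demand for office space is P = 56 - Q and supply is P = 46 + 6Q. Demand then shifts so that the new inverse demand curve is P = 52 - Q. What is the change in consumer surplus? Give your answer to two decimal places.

Initial equilibrium: Q_0 = 1.4286, P_0 = 54.5714; CS_0 = (1/2)(1.4286)(1.4286) = 1.0204, PS_0 = (1/2)(1.4286)(8.5714) = 6.1224.
New equilibrium: 52 - Q = 46 + 6Q gives Q_1 = 0.8571, P_1 = 51.1429; CS_1 = 0.3673, PS_1 = 2.2041.
Change in consumer surplus = 0.3673 - 1.0204 = -0.6531.

-0.65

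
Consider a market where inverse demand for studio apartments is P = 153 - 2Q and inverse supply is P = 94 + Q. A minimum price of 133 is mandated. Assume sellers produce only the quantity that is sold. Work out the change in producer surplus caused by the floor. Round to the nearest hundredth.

Free-market equilibrium: 153 - 2Q = 94 + Q gives Q* = 19.6667, P* = 113.6667.
At P = 133, buyers demand (153 - 133)/2 = 10 while sellers would supply more, so the quantity traded is 10 at price 133.
PS goes from (1/2)(19.6667)(19.6667) = 193.3889 to 340 (computed as (133 - 94)(10) - (1/2)(1)(10)^2), a change of 146.6111.

146.61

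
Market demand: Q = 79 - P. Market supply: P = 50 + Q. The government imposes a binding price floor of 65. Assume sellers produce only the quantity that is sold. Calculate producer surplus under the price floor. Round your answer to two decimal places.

Rewriting demand in inverse form: P = 79 - Q.
Without the control, 79 - Q = 50 + Q so Q* = 14.5 and P* = 64.5.
At the floor price 65, quantity demanded is (79 - 65)/1 = 14; demand is the short side, so Q = 14 trades at P = 65.
The supply price at Q = 14 is 64. PS is the trapezoid between 65 and supply over [0, 14]: (1/2)[(65 - 50) + (65 - 64)](14) = 112.

112.00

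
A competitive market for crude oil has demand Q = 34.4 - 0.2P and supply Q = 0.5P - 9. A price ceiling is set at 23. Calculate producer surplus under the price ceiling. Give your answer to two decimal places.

Rewriting demand in inverse form: P = 172 - 5Q.
Rewriting supply in inverse form: P = 18 + 2Q.
Free-market equilibrium: 172 - 5Q = 18 + 2Q gives Q* = 22, P* = 62.
At the ceiling price 23, quantity supplied is (23 - 18)/2 = 2.5; supply is the short side, so Q = 2.5 trades at P = 23.
PS is the triangle above supply below 23: (1/2)(2.5)(23 - 18) = 6.25.

6.25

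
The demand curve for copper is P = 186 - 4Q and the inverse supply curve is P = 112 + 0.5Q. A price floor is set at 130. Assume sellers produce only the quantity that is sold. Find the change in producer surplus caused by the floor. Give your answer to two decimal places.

135.40

Free-market equilibrium: 186 - 4Q = 112 + 0.5Q gives Q* = 16.4444, P* = 120.2222.
At P = 130, buyers demand (186 - 130)/4 = 14 while sellers would supply more, so the quantity traded is 14 at price 130.
PS goes from (1/2)(16.4444)(8.2222) = 67.6049 to 203 (computed as (130 - 112)(14) - (1/2)(0.5)(14)^2), a change of 135.3951.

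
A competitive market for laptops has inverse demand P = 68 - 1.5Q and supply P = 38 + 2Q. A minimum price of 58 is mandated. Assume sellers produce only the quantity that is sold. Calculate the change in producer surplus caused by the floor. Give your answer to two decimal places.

15.42

Without the control, 68 - 1.5Q = 38 + 2Q so Q* = 8.5714 and P* = 55.1429.
At P = 58, buyers demand (68 - 58)/1.5 = 6.6667 while sellers would supply more, so the quantity traded is 6.6667 at price 58.
PS goes from (1/2)(8.5714)(17.1429) = 73.4694 to 88.8889 (computed as (58 - 38)(6.6667) - (1/2)(2)(6.6667)^2), a change of 15.4195.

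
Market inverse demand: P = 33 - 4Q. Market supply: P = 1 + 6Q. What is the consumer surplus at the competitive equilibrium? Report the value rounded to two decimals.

Set 33 - 4Q = 1 + 6Q, which gives 32 = 10Q, so Q* = 3.2 and P* = 33 - 4(3.2) = 20.2.
The demand choke price is 33, so CS = (1/2)(Q*)(33 - P*) = (1/2)(3.2)(12.8) = 20.48.

20.48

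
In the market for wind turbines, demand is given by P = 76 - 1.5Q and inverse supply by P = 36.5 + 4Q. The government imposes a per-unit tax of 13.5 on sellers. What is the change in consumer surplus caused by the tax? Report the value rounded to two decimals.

-21.92

Without the tax, 76 - 1.5Q = 36.5 + 4Q so Q* = 7.1818 and P* = 65.2273.
With the tax, sellers need 13.5 more per unit: 76 - 1.5Q = 36.5 + 4Q + 13.5, so Q_t = 4.7273. Buyers pay P_b = 68.9091; sellers receive P_s = P_b - 13.5 = 55.4091.
Consumers lose the trapezoid between P* and P_b out to Q_t plus the triangle from Q_t to Q*: change in CS = 16.7603 - 38.6839 = -21.9236.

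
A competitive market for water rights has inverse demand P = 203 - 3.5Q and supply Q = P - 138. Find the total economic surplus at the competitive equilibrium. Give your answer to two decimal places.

469.44

Rewriting supply in inverse form: P = 138 + Q.
Set 203 - 3.5Q = 138 + Q, which gives 65 = 4.5Q, so Q* = 14.4444 and P* = 203 - 3.5(14.4444) = 152.4444.
CS = (1/2)(14.4444)(50.5556) = 365.1235 and PS = (1/2)(14.4444)(14.4444) = 104.321, so total surplus = 469.4444.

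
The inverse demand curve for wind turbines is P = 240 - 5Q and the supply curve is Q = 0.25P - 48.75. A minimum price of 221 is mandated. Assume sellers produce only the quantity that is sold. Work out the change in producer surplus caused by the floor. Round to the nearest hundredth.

19.92

Rewriting supply in inverse form: P = 195 + 4Q.
Free-market equilibrium: 240 - 5Q = 195 + 4Q gives Q* = 5, P* = 215.
At the floor price 221, quantity demanded is (240 - 221)/5 = 3.8; demand is the short side, so Q = 3.8 trades at P = 221.
PS goes from (1/2)(5)(20) = 50 to 69.92 (computed as (221 - 195)(3.8) - (1/2)(4)(3.8)^2), a change of 19.92.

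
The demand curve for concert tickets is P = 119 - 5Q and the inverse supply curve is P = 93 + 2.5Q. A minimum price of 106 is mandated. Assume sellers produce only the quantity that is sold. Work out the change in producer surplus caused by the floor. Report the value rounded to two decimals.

Free-market equilibrium: 119 - 5Q = 93 + 2.5Q gives Q* = 3.4667, P* = 101.6667.
At the floor price 106, quantity demanded is (119 - 106)/5 = 2.6; demand is the short side, so Q = 2.6 trades at P = 106.
PS goes from (1/2)(3.4667)(8.6667) = 15.0222 to 25.35 (computed as (106 - 93)(2.6) - (1/2)(2.5)(2.6)^2), a change of 10.3278.

10.33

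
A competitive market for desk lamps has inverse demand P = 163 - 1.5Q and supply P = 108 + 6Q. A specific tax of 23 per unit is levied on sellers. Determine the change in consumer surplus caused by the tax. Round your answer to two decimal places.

-26.68

Pre-tax equilibrium: 163 - 1.5Q = 108 + 6Q gives Q* = 7.3333, P* = 152.
A tax on sellers shifts supply up by 23: 163 - 1.5Q = 108 + 6Q + 23, so Q_t = 4.2667. Buyers pay P_b = 156.6; sellers receive P_s = P_b - 23 = 133.6.
CS falls from (1/2)(7.3333)(11) = 40.3333 to (1/2)(4.2667)(6.4) = 13.6533, a change of -26.68.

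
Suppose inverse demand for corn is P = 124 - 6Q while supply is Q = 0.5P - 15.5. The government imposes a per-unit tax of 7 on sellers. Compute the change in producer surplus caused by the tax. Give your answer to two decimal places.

-19.58

Rewriting supply in inverse form: P = 31 + 2Q.
Without the tax, 124 - 6Q = 31 + 2Q so Q* = 11.625 and P* = 54.25.
With the tax, sellers need 7 more per unit: 124 - 6Q = 31 + 2Q + 7, so Q_t = 10.75. Buyers pay P_b = 59.5; sellers receive P_s = P_b - 7 = 52.5.
Producers lose the trapezoid between P_s and P* out to Q_t plus the triangle from Q_t to Q*: change in PS = 115.5625 - 135.1406 = -19.5781.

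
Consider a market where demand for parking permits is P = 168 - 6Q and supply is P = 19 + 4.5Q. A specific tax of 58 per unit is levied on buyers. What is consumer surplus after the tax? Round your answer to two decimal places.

225.33

Pre-tax equilibrium: 168 - 6Q = 19 + 4.5Q gives Q* = 14.1905, P* = 82.8571.
With the tax, buyers' net willingness to pay falls by 58: (168 - 58) - 6Q = 19 + 4.5Q, so Q_t = 8.6667. Buyers pay P_b = 116; sellers receive P_s = P_b - 58 = 58.
Consumer surplus is the triangle under demand above P_b: (1/2)(8.6667)(168 - 116) = 225.3333.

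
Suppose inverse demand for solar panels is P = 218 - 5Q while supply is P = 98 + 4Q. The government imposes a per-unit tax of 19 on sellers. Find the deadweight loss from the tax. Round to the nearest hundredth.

Without the tax, 218 - 5Q = 98 + 4Q so Q* = 13.3333 and P* = 151.3333.
With the tax, sellers need 19 more per unit: 218 - 5Q = 98 + 4Q + 19, so Q_t = 11.2222. Buyers pay P_b = 161.8889; sellers receive P_s = P_b - 19 = 142.8889.
Deadweight loss is the triangle between the curves from Q_t to Q*: (1/2)(13.3333 - 11.2222)(19) = 20.0556.

20.06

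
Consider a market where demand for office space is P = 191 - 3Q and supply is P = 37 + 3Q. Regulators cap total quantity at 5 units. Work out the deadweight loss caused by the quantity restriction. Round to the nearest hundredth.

1281.33

Unrestricted equilibrium: Q* = (191 - 37)/(3 + 3) = 25.6667.
At Q = 5 the demand price is 191 - 3(5) = 176 and the supply price is 37 + 3(5) = 52.
DWL = (1/2)(gap between curves at 5) x (Q* - 5) = (1/2)(124)(20.6667) = 1281.3333.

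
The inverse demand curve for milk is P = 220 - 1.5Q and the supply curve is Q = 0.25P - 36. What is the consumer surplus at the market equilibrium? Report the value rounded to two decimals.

143.21

Rewriting supply in inverse form: P = 144 + 4Q.
Set 220 - 1.5Q = 144 + 4Q, which gives 76 = 5.5Q, so Q* = 13.8182 and P* = 220 - 1.5(13.8182) = 199.2727.
CS is the area between the demand curve and P* from 0 to Q*: (1/2)(13.8182)(20.7273) = 143.2066.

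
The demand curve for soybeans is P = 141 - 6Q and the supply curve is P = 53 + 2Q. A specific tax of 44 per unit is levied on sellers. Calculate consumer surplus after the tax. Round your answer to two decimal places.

Without the tax, 141 - 6Q = 53 + 2Q so Q* = 11 and P* = 75.
A tax on sellers shifts supply up by 44: 141 - 6Q = 53 + 2Q + 44, so Q_t = 5.5. Buyers pay P_b = 108; sellers receive P_s = P_b - 44 = 64.
CS = (1/2)(Q_t)(141 - P_b) = (1/2)(5.5)(33) = 90.75.

90.75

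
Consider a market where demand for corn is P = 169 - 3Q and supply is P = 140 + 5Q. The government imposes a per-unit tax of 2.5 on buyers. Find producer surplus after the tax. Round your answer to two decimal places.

27.43

Without the tax, 169 - 3Q = 140 + 5Q so Q* = 3.625 and P* = 158.125.
A tax on buyers shifts demand down by 2.5: (169 - 2.5) - 3Q = 140 + 5Q, so Q_t = 3.3125. Buyers pay P_b = 159.0625; sellers receive P_s = P_b - 2.5 = 156.5625.
PS = (1/2)(Q_t)(P_s - 140) = (1/2)(3.3125)(16.5625) = 27.4316.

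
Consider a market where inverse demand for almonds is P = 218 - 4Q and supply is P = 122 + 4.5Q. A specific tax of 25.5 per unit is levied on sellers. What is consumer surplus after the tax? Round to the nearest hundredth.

137.58

Pre-tax equilibrium: 218 - 4Q = 122 + 4.5Q gives Q* = 11.2941, P* = 172.8235.
With the tax, sellers need 25.5 more per unit: 218 - 4Q = 122 + 4.5Q + 25.5, so Q_t = 8.2941. Buyers pay P_b = 184.8235; sellers receive P_s = P_b - 25.5 = 159.3235.
CS = (1/2)(Q_t)(218 - P_b) = (1/2)(8.2941)(33.1765) = 137.5848.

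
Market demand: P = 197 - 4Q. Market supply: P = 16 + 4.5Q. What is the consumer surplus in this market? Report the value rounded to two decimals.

Equilibrium: 197 - 4Q = 16 + 4.5Q, so Q* = 21.2941 and P* = 111.8235.
The demand choke price is 197, so CS = (1/2)(Q*)(197 - P*) = (1/2)(21.2941)(85.1765) = 906.8789.

906.88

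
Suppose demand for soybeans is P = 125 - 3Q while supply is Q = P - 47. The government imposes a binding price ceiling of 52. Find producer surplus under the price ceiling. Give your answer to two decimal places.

12.50

Rewriting supply in inverse form: P = 47 + Q.
Free-market equilibrium: 125 - 3Q = 47 + Q gives Q* = 19.5, P* = 66.5.
At P = 52, sellers supply (52 - 47)/1 = 5 while buyers want more, so the quantity traded is 5 at price 52.
PS is the triangle above supply below 52: (1/2)(5)(52 - 47) = 12.5.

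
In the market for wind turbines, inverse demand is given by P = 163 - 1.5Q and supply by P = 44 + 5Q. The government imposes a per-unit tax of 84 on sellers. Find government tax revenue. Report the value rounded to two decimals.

452.31

Without the tax, 163 - 1.5Q = 44 + 5Q so Q* = 18.3077 and P* = 135.5385.
With the tax, sellers need 84 more per unit: 163 - 1.5Q = 44 + 5Q + 84, so Q_t = 5.3846. Buyers pay P_b = 154.9231; sellers receive P_s = P_b - 84 = 70.9231.
Tax revenue = t x Q_t = 84 x 5.3846 = 452.3077.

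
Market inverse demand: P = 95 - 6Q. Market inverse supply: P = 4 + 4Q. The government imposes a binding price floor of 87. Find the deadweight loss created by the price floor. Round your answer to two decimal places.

301.61

Without the control, 95 - 6Q = 4 + 4Q so Q* = 9.1 and P* = 40.4.
At the floor price 87, quantity demanded is (95 - 87)/6 = 1.3333; demand is the short side, so Q = 1.3333 trades at P = 87.
At Q = 1.3333 the demand price is 87 and the supply price is 9.3333. Deadweight loss is the triangle between the curves from 1.3333 to 9.1: (1/2)(87 - 9.3333)(9.1 - 1.3333) = 301.6056.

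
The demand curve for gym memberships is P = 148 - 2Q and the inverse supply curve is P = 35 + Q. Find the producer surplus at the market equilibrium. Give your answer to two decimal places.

709.39

Equilibrium: 148 - 2Q = 35 + Q, so Q* = 37.6667 and P* = 72.6667.
Producer surplus is the triangle above supply below P*: (1/2)(37.6667)(72.6667 - 35) = (1/2)(37.6667)(37.6667) = 709.3889.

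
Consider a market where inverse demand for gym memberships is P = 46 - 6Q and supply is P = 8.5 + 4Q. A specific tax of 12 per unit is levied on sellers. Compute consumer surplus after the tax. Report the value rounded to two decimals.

Pre-tax equilibrium: 46 - 6Q = 8.5 + 4Q gives Q* = 3.75, P* = 23.5.
With the tax, sellers need 12 more per unit: 46 - 6Q = 8.5 + 4Q + 12, so Q_t = 2.55. Buyers pay P_b = 30.7; sellers receive P_s = P_b - 12 = 18.7.
CS = (1/2)(Q_t)(46 - P_b) = (1/2)(2.55)(15.3) = 19.5075.

19.51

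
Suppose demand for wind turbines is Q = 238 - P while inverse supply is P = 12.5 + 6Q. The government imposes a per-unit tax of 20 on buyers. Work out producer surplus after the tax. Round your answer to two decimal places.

Rewriting demand in inverse form: P = 238 - Q.
Pre-tax equilibrium: 238 - Q = 12.5 + 6Q gives Q* = 32.2143, P* = 205.7857.
A tax on buyers shifts demand down by 20: (238 - 20) - Q = 12.5 + 6Q, so Q_t = 29.3571. Buyers pay P_b = 208.6429; sellers receive P_s = P_b - 20 = 188.6429.
Producer surplus is the triangle above supply below P_s: (1/2)(29.3571)(188.6429 - 12.5) = 2585.5255.

2585.53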